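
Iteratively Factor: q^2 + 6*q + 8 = (q + 4)*(q + 2)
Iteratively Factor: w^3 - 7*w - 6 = (w + 1)*(w^2 - w - 6) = (w + 1)*(w + 2)*(w - 3)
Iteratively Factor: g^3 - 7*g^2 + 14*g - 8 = (g - 1)*(g^2 - 6*g + 8) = (g - 2)*(g - 1)*(g - 4)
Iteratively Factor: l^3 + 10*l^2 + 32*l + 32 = (l + 4)*(l^2 + 6*l + 8) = (l + 2)*(l + 4)*(l + 4)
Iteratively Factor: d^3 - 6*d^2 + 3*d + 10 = (d + 1)*(d^2 - 7*d + 10) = (d - 5)*(d + 1)*(d - 2)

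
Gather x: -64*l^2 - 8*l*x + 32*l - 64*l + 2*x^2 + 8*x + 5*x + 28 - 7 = -64*l^2 - 32*l + 2*x^2 + x*(13 - 8*l) + 21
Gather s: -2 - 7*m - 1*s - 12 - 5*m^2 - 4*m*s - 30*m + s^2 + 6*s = -5*m^2 - 37*m + s^2 + s*(5 - 4*m) - 14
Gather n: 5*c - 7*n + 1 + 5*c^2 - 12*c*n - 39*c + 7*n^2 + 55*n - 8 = 5*c^2 - 34*c + 7*n^2 + n*(48 - 12*c) - 7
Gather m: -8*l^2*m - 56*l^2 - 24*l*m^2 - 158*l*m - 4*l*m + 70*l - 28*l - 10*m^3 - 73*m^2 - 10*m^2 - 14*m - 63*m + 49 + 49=-56*l^2 + 42*l - 10*m^3 + m^2*(-24*l - 83) + m*(-8*l^2 - 162*l - 77) + 98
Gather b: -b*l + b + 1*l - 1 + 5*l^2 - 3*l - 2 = b*(1 - l) + 5*l^2 - 2*l - 3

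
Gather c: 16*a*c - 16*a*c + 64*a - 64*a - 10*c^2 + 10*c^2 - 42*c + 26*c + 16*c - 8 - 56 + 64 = 0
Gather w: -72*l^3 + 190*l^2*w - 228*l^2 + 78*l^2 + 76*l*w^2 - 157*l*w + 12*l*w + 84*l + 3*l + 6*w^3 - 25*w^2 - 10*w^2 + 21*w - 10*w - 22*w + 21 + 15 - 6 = -72*l^3 - 150*l^2 + 87*l + 6*w^3 + w^2*(76*l - 35) + w*(190*l^2 - 145*l - 11) + 30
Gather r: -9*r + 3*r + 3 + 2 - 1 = 4 - 6*r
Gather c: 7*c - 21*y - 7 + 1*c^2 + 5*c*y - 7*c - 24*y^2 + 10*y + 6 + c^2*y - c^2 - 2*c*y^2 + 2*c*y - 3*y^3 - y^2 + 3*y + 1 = c^2*y + c*(-2*y^2 + 7*y) - 3*y^3 - 25*y^2 - 8*y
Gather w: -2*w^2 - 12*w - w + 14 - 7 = -2*w^2 - 13*w + 7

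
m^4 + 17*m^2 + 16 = (m - 4*I)*(m - I)*(m + I)*(m + 4*I)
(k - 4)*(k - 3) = k^2 - 7*k + 12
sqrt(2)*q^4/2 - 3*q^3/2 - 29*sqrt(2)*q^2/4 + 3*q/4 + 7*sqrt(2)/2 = (q - 7*sqrt(2)/2)*(q - sqrt(2)/2)*(q + 2*sqrt(2))*(sqrt(2)*q/2 + 1/2)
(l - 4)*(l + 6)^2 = l^3 + 8*l^2 - 12*l - 144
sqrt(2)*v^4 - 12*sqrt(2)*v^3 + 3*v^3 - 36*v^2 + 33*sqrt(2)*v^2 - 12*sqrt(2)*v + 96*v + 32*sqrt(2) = (v - 8)*(v - 4)*(v + sqrt(2))*(sqrt(2)*v + 1)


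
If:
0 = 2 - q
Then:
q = 2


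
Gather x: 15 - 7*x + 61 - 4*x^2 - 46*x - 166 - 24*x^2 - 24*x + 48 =-28*x^2 - 77*x - 42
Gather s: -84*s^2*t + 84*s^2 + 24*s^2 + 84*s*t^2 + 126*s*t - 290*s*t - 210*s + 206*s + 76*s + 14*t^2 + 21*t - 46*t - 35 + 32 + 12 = s^2*(108 - 84*t) + s*(84*t^2 - 164*t + 72) + 14*t^2 - 25*t + 9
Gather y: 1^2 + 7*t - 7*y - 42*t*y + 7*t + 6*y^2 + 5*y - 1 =14*t + 6*y^2 + y*(-42*t - 2)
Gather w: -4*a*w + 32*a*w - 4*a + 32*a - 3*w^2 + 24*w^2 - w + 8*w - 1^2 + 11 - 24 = 28*a + 21*w^2 + w*(28*a + 7) - 14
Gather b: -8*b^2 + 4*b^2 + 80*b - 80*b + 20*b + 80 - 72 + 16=-4*b^2 + 20*b + 24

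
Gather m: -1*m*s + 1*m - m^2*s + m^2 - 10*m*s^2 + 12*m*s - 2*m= m^2*(1 - s) + m*(-10*s^2 + 11*s - 1)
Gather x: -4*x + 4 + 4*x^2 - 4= 4*x^2 - 4*x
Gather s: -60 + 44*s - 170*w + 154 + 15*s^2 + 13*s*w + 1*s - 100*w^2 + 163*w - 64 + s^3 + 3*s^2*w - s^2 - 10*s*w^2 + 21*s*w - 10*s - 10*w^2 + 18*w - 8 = s^3 + s^2*(3*w + 14) + s*(-10*w^2 + 34*w + 35) - 110*w^2 + 11*w + 22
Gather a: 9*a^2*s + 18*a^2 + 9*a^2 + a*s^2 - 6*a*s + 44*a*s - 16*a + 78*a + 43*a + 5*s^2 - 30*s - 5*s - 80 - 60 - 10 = a^2*(9*s + 27) + a*(s^2 + 38*s + 105) + 5*s^2 - 35*s - 150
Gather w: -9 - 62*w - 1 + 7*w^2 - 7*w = 7*w^2 - 69*w - 10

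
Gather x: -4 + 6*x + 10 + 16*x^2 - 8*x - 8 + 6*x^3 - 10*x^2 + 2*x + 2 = 6*x^3 + 6*x^2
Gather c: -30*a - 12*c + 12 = -30*a - 12*c + 12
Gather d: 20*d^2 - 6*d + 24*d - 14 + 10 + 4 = 20*d^2 + 18*d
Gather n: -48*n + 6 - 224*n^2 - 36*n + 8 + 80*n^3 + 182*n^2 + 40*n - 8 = 80*n^3 - 42*n^2 - 44*n + 6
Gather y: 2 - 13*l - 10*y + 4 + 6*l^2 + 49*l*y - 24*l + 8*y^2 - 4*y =6*l^2 - 37*l + 8*y^2 + y*(49*l - 14) + 6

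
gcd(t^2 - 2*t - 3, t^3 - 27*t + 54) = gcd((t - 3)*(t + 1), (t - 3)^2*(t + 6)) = t - 3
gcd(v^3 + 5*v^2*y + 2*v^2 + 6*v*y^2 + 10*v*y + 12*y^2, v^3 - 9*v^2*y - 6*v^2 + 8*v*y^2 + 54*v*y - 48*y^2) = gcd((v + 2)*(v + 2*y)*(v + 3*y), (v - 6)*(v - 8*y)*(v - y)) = 1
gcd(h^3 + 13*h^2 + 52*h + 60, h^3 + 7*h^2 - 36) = h + 6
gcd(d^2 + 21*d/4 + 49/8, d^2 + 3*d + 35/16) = d + 7/4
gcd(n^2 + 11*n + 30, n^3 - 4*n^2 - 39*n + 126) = n + 6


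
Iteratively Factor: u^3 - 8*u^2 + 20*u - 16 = (u - 2)*(u^2 - 6*u + 8) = (u - 2)^2*(u - 4)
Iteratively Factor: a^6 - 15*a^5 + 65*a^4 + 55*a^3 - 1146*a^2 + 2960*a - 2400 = (a - 2)*(a^5 - 13*a^4 + 39*a^3 + 133*a^2 - 880*a + 1200) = (a - 3)*(a - 2)*(a^4 - 10*a^3 + 9*a^2 + 160*a - 400) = (a - 4)*(a - 3)*(a - 2)*(a^3 - 6*a^2 - 15*a + 100) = (a - 4)*(a - 3)*(a - 2)*(a + 4)*(a^2 - 10*a + 25) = (a - 5)*(a - 4)*(a - 3)*(a - 2)*(a + 4)*(a - 5)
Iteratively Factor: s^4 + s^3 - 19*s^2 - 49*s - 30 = (s + 2)*(s^3 - s^2 - 17*s - 15) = (s + 1)*(s + 2)*(s^2 - 2*s - 15) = (s - 5)*(s + 1)*(s + 2)*(s + 3)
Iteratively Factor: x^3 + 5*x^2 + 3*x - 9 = (x + 3)*(x^2 + 2*x - 3) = (x - 1)*(x + 3)*(x + 3)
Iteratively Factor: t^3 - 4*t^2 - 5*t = (t + 1)*(t^2 - 5*t) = (t - 5)*(t + 1)*(t)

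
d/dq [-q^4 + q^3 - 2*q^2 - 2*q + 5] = -4*q^3 + 3*q^2 - 4*q - 2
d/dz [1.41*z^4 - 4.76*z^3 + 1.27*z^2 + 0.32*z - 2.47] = 5.64*z^3 - 14.28*z^2 + 2.54*z + 0.32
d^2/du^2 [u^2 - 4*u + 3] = 2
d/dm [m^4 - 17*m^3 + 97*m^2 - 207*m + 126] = 4*m^3 - 51*m^2 + 194*m - 207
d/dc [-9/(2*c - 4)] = 9/(2*(c - 2)^2)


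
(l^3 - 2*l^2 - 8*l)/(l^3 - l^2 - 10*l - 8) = l/(l + 1)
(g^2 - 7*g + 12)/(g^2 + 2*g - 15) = (g - 4)/(g + 5)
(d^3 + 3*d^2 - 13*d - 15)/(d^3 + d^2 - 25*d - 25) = (d - 3)/(d - 5)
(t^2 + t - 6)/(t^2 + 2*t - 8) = (t + 3)/(t + 4)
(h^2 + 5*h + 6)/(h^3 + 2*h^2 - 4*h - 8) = (h + 3)/(h^2 - 4)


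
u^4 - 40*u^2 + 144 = (u - 6)*(u - 2)*(u + 2)*(u + 6)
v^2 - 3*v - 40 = (v - 8)*(v + 5)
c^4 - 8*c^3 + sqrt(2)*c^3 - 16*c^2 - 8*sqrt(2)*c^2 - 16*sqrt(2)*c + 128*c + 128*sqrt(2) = (c - 8)*(c - 4)*(c + 4)*(c + sqrt(2))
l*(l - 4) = l^2 - 4*l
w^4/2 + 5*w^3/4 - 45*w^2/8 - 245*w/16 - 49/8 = (w/2 + 1)*(w - 7/2)*(w + 1/2)*(w + 7/2)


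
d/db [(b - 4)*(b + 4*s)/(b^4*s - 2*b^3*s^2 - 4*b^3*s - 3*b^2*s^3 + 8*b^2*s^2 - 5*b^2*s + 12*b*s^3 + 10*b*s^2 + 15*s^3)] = 2*(-(b - 4)*(b + 4*s)*(2*b^3 - 3*b^2*s - 6*b^2 - 3*b*s^2 + 8*b*s - 5*b + 6*s^2 + 5*s) + (b + 2*s - 2)*(b^4 - 2*b^3*s - 4*b^3 - 3*b^2*s^2 + 8*b^2*s - 5*b^2 + 12*b*s^2 + 10*b*s + 15*s^2))/(s*(b^4 - 2*b^3*s - 4*b^3 - 3*b^2*s^2 + 8*b^2*s - 5*b^2 + 12*b*s^2 + 10*b*s + 15*s^2)^2)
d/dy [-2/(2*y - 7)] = 4/(2*y - 7)^2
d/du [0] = 0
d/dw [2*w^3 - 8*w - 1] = 6*w^2 - 8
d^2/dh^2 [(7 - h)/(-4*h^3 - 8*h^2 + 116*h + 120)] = ((h - 7)*(3*h^2 + 4*h - 29)^2 + (-3*h^2 - 4*h - (h - 7)*(3*h + 2) + 29)*(h^3 + 2*h^2 - 29*h - 30))/(2*(h^3 + 2*h^2 - 29*h - 30)^3)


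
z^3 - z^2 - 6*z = z*(z - 3)*(z + 2)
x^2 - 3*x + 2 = (x - 2)*(x - 1)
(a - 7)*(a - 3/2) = a^2 - 17*a/2 + 21/2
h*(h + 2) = h^2 + 2*h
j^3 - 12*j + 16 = (j - 2)^2*(j + 4)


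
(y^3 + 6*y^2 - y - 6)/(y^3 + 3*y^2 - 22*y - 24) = (y - 1)/(y - 4)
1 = 1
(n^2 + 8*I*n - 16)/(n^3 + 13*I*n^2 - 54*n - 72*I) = (n + 4*I)/(n^2 + 9*I*n - 18)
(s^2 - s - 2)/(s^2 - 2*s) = (s + 1)/s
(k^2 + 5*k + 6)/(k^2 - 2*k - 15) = (k + 2)/(k - 5)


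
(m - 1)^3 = m^3 - 3*m^2 + 3*m - 1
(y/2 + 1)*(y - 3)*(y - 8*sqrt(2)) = y^3/2 - 4*sqrt(2)*y^2 - y^2/2 - 3*y + 4*sqrt(2)*y + 24*sqrt(2)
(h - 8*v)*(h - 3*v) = h^2 - 11*h*v + 24*v^2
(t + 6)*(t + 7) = t^2 + 13*t + 42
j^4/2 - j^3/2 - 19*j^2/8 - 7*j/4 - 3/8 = (j/2 + 1/4)*(j - 3)*(j + 1/2)*(j + 1)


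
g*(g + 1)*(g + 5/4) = g^3 + 9*g^2/4 + 5*g/4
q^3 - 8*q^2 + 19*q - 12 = (q - 4)*(q - 3)*(q - 1)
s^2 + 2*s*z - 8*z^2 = (s - 2*z)*(s + 4*z)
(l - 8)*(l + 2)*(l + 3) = l^3 - 3*l^2 - 34*l - 48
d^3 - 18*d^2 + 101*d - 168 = (d - 8)*(d - 7)*(d - 3)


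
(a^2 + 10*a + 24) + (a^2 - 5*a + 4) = 2*a^2 + 5*a + 28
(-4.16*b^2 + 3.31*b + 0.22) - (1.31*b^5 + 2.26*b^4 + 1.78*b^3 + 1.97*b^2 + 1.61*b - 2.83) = -1.31*b^5 - 2.26*b^4 - 1.78*b^3 - 6.13*b^2 + 1.7*b + 3.05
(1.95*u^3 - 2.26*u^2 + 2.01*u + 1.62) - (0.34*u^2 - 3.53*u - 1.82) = 1.95*u^3 - 2.6*u^2 + 5.54*u + 3.44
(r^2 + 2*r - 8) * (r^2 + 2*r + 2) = r^4 + 4*r^3 - 2*r^2 - 12*r - 16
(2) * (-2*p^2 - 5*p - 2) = -4*p^2 - 10*p - 4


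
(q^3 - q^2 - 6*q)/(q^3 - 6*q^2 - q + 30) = q/(q - 5)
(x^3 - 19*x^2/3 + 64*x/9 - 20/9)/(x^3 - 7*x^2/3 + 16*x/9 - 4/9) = (x - 5)/(x - 1)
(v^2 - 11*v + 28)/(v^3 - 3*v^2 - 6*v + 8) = (v - 7)/(v^2 + v - 2)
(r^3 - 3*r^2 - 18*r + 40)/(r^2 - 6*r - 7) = (-r^3 + 3*r^2 + 18*r - 40)/(-r^2 + 6*r + 7)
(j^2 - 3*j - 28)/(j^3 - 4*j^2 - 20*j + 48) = (j - 7)/(j^2 - 8*j + 12)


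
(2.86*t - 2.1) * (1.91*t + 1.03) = 5.4626*t^2 - 1.0652*t - 2.163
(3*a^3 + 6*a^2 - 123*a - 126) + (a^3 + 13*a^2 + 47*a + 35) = 4*a^3 + 19*a^2 - 76*a - 91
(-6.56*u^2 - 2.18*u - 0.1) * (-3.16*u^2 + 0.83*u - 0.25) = 20.7296*u^4 + 1.444*u^3 + 0.1466*u^2 + 0.462*u + 0.025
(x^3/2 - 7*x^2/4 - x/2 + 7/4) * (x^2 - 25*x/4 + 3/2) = x^5/2 - 39*x^4/8 + 179*x^3/16 + 9*x^2/4 - 187*x/16 + 21/8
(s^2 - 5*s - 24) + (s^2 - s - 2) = 2*s^2 - 6*s - 26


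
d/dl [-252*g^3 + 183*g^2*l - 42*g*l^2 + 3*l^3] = 183*g^2 - 84*g*l + 9*l^2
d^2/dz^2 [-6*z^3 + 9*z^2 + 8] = 18 - 36*z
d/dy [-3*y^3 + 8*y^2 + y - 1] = -9*y^2 + 16*y + 1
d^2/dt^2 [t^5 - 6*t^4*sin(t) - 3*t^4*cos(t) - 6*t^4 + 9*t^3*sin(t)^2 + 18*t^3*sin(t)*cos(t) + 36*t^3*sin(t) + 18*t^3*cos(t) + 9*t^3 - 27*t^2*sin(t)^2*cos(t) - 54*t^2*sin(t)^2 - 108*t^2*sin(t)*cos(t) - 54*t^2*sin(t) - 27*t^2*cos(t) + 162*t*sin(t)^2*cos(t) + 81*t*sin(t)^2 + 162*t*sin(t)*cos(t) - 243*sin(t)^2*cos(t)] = 6*t^4*sin(t) + 3*t^4*cos(t) - 12*t^3*sin(t) - 36*t^3*sin(2*t) - 66*t^3*cos(t) + 18*t^3*cos(2*t) + 20*t^3 - 126*t^2*sin(t) + 270*t^2*sin(2*t) + 855*t^2*cos(t)/4 - 243*t^2*cos(3*t)/4 - 72*t^2 + 351*t*sin(t) - 486*t*sin(2*t) - 81*t*sin(3*t) - 297*t*cos(t)/2 - 297*t*cos(2*t) + 729*t*cos(3*t)/2 + 81*t - 729*sin(t) + 54*sin(2*t) + 243*sin(3*t) + 2133*cos(t)/4 + 378*cos(2*t) - 2133*cos(3*t)/4 - 540*sqrt(2)*cos(t + pi/4) - 54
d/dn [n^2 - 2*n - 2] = 2*n - 2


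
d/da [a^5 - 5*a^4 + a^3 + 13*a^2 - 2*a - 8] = 5*a^4 - 20*a^3 + 3*a^2 + 26*a - 2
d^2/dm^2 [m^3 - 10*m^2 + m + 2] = 6*m - 20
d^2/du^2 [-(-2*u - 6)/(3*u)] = 4/u^3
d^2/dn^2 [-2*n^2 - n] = -4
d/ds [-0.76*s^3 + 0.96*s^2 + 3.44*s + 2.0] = -2.28*s^2 + 1.92*s + 3.44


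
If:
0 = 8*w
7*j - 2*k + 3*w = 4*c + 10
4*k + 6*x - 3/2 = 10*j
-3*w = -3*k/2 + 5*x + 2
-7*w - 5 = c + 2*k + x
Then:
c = -7751/2252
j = -384/563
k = -567/1126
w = 0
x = -1241/2252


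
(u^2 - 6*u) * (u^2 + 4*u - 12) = u^4 - 2*u^3 - 36*u^2 + 72*u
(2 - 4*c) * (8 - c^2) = 4*c^3 - 2*c^2 - 32*c + 16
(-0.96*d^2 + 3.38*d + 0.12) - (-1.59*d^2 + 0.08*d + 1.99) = 0.63*d^2 + 3.3*d - 1.87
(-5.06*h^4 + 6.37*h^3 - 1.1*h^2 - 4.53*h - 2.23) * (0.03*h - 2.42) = -0.1518*h^5 + 12.4363*h^4 - 15.4484*h^3 + 2.5261*h^2 + 10.8957*h + 5.3966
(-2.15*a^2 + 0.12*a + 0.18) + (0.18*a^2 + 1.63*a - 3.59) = -1.97*a^2 + 1.75*a - 3.41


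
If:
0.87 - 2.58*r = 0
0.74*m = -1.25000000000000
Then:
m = -1.69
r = 0.34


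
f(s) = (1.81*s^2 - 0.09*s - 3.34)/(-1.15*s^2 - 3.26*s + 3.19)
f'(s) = (2.3*s + 3.26)*(1.81*s^2 - 0.09*s - 3.34)/(-1.15*s^2 - 3.26*s + 3.19)^2 + (3.62*s - 0.09)/(-1.15*s^2 - 3.26*s + 3.19) = (-6.0041*s^2 + 3.8658*s - 11.1755)/(1.3225*s^4 + 7.498*s^3 + 3.2906*s^2 - 20.7988*s + 10.1761)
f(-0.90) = -0.35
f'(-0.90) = -0.72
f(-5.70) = -3.59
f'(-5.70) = -0.94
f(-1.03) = -0.25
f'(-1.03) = -0.76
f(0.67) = -5.29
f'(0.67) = -47.07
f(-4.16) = -9.00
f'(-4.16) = -13.22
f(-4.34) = -7.20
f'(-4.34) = -7.55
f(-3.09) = 6.23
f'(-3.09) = -15.43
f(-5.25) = -4.13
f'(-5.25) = -1.52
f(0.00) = -1.05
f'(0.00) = -1.10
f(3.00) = -0.75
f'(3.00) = -0.19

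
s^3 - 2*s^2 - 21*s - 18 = (s - 6)*(s + 1)*(s + 3)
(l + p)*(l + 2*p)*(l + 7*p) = l^3 + 10*l^2*p + 23*l*p^2 + 14*p^3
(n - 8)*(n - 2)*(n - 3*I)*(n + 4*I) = n^4 - 10*n^3 + I*n^3 + 28*n^2 - 10*I*n^2 - 120*n + 16*I*n + 192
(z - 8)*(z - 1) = z^2 - 9*z + 8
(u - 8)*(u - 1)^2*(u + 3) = u^4 - 7*u^3 - 13*u^2 + 43*u - 24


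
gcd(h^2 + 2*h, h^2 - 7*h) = h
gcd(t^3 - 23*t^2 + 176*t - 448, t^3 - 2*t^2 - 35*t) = t - 7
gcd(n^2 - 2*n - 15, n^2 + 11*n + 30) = 1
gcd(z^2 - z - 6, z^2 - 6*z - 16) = z + 2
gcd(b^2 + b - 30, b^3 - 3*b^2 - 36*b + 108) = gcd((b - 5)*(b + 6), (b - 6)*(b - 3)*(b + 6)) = b + 6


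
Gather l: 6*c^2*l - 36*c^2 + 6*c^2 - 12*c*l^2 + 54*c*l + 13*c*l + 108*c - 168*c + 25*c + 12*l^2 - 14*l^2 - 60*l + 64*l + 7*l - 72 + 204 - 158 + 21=-30*c^2 - 35*c + l^2*(-12*c - 2) + l*(6*c^2 + 67*c + 11) - 5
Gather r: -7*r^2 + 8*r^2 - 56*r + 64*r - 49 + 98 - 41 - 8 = r^2 + 8*r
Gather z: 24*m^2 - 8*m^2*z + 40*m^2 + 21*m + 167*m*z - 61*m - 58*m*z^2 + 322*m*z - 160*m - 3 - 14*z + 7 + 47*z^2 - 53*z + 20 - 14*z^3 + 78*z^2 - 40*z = 64*m^2 - 200*m - 14*z^3 + z^2*(125 - 58*m) + z*(-8*m^2 + 489*m - 107) + 24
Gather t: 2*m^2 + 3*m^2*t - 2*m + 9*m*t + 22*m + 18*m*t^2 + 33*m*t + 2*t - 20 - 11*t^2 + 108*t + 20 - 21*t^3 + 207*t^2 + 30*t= 2*m^2 + 20*m - 21*t^3 + t^2*(18*m + 196) + t*(3*m^2 + 42*m + 140)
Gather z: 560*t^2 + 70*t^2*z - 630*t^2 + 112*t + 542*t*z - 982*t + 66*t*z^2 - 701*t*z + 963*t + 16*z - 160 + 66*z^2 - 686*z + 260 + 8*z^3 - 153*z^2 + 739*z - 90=-70*t^2 + 93*t + 8*z^3 + z^2*(66*t - 87) + z*(70*t^2 - 159*t + 69) + 10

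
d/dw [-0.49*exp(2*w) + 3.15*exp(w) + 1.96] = (3.15 - 0.98*exp(w))*exp(w)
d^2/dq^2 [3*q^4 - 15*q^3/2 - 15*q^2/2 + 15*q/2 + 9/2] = 36*q^2 - 45*q - 15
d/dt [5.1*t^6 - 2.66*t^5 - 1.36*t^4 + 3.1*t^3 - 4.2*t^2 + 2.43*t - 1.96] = 30.6*t^5 - 13.3*t^4 - 5.44*t^3 + 9.3*t^2 - 8.4*t + 2.43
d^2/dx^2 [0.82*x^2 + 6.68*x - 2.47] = 1.64000000000000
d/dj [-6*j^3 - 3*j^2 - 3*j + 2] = -18*j^2 - 6*j - 3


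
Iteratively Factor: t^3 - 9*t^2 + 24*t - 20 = (t - 5)*(t^2 - 4*t + 4) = (t - 5)*(t - 2)*(t - 2)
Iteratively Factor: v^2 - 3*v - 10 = (v - 5)*(v + 2)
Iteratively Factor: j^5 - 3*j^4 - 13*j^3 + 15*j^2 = (j)*(j^4 - 3*j^3 - 13*j^2 + 15*j) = j*(j + 3)*(j^3 - 6*j^2 + 5*j) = j*(j - 1)*(j + 3)*(j^2 - 5*j) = j^2*(j - 1)*(j + 3)*(j - 5)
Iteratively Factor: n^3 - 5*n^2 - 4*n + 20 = (n - 2)*(n^2 - 3*n - 10) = (n - 2)*(n + 2)*(n - 5)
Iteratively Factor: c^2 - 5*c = (c)*(c - 5)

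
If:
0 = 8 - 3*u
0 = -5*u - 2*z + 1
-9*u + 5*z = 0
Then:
No Solution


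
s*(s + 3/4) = s^2 + 3*s/4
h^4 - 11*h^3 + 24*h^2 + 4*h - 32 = (h - 8)*(h - 2)^2*(h + 1)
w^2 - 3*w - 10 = (w - 5)*(w + 2)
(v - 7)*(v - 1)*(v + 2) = v^3 - 6*v^2 - 9*v + 14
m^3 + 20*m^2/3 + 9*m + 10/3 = (m + 2/3)*(m + 1)*(m + 5)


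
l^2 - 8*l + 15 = (l - 5)*(l - 3)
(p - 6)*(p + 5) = p^2 - p - 30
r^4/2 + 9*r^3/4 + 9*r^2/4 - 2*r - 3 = (r/2 + 1)*(r - 1)*(r + 3/2)*(r + 2)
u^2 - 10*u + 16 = (u - 8)*(u - 2)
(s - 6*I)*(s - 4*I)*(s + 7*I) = s^3 - 3*I*s^2 + 46*s - 168*I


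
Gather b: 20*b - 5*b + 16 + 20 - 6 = 15*b + 30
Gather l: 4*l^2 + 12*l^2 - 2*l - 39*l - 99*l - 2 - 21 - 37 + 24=16*l^2 - 140*l - 36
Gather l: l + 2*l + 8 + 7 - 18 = 3*l - 3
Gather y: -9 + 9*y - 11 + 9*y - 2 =18*y - 22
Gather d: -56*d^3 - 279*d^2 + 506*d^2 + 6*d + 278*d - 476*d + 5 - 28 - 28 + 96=-56*d^3 + 227*d^2 - 192*d + 45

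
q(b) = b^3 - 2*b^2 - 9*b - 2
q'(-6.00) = 123.00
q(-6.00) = -236.00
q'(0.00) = -9.00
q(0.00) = -2.00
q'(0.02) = -9.08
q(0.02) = -2.18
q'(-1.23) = 0.46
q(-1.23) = 4.18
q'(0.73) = -10.32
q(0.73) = -9.25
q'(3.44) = 12.74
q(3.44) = -15.92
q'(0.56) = -10.30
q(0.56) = -7.49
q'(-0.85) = -3.43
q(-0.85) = 3.59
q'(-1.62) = 5.35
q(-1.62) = 3.08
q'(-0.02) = -8.92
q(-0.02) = -1.82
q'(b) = 3*b^2 - 4*b - 9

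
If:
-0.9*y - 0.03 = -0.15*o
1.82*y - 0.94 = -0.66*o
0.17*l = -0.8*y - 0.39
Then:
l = -2.95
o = 1.04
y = 0.14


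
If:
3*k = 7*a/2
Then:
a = 6*k/7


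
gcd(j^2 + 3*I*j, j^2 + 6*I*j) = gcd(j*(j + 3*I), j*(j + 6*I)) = j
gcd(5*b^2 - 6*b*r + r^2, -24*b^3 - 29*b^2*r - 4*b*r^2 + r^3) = 1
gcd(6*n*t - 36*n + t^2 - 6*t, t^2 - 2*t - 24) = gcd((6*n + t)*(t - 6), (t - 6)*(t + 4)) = t - 6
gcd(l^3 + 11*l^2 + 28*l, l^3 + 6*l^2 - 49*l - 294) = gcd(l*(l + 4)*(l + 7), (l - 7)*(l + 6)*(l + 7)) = l + 7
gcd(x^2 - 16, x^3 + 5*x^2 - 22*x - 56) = x - 4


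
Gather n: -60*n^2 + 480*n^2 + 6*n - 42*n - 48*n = 420*n^2 - 84*n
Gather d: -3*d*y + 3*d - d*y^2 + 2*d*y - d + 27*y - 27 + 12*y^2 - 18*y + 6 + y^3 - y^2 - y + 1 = d*(-y^2 - y + 2) + y^3 + 11*y^2 + 8*y - 20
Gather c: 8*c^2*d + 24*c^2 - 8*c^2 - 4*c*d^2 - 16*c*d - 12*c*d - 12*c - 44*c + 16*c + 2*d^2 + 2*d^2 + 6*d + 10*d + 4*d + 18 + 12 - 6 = c^2*(8*d + 16) + c*(-4*d^2 - 28*d - 40) + 4*d^2 + 20*d + 24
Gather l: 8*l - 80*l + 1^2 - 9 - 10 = -72*l - 18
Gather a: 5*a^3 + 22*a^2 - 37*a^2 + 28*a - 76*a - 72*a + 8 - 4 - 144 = 5*a^3 - 15*a^2 - 120*a - 140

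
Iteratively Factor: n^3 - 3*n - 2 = (n + 1)*(n^2 - n - 2) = (n - 2)*(n + 1)*(n + 1)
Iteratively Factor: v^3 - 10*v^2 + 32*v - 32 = (v - 2)*(v^2 - 8*v + 16) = (v - 4)*(v - 2)*(v - 4)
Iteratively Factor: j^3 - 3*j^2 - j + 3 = (j + 1)*(j^2 - 4*j + 3) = (j - 1)*(j + 1)*(j - 3)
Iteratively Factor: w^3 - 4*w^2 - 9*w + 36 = (w - 3)*(w^2 - w - 12) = (w - 3)*(w + 3)*(w - 4)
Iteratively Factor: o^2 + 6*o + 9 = (o + 3)*(o + 3)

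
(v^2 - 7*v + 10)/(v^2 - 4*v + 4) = (v - 5)/(v - 2)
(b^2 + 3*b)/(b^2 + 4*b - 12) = b*(b + 3)/(b^2 + 4*b - 12)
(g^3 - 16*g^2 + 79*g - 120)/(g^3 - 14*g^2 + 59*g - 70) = (g^2 - 11*g + 24)/(g^2 - 9*g + 14)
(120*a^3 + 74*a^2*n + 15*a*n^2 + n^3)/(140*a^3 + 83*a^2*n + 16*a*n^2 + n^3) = (6*a + n)/(7*a + n)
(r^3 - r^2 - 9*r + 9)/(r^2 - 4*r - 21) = (r^2 - 4*r + 3)/(r - 7)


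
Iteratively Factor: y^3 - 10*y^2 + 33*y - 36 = (y - 4)*(y^2 - 6*y + 9) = (y - 4)*(y - 3)*(y - 3)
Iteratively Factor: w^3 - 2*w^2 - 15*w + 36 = (w + 4)*(w^2 - 6*w + 9) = (w - 3)*(w + 4)*(w - 3)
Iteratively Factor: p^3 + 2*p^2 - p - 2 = (p - 1)*(p^2 + 3*p + 2) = (p - 1)*(p + 2)*(p + 1)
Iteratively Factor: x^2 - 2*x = (x - 2)*(x)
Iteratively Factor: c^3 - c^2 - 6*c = (c + 2)*(c^2 - 3*c) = c*(c + 2)*(c - 3)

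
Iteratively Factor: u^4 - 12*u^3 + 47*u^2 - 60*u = (u - 3)*(u^3 - 9*u^2 + 20*u) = (u - 4)*(u - 3)*(u^2 - 5*u) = (u - 5)*(u - 4)*(u - 3)*(u)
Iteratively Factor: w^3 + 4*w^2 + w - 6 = (w + 3)*(w^2 + w - 2) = (w + 2)*(w + 3)*(w - 1)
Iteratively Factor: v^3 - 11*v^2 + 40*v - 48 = (v - 4)*(v^2 - 7*v + 12) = (v - 4)^2*(v - 3)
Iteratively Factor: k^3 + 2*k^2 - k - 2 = (k + 1)*(k^2 + k - 2) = (k + 1)*(k + 2)*(k - 1)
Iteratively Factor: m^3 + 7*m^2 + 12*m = (m + 4)*(m^2 + 3*m) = m*(m + 4)*(m + 3)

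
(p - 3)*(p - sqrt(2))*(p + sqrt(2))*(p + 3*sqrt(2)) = p^4 - 3*p^3 + 3*sqrt(2)*p^3 - 9*sqrt(2)*p^2 - 2*p^2 - 6*sqrt(2)*p + 6*p + 18*sqrt(2)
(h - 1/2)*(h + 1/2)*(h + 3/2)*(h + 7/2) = h^4 + 5*h^3 + 5*h^2 - 5*h/4 - 21/16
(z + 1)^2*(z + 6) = z^3 + 8*z^2 + 13*z + 6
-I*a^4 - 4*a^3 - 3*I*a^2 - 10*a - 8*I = (a - 4*I)*(a - 2*I)*(a + I)*(-I*a + 1)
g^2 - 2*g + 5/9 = (g - 5/3)*(g - 1/3)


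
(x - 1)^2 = x^2 - 2*x + 1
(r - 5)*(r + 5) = r^2 - 25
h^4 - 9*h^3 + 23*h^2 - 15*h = h*(h - 5)*(h - 3)*(h - 1)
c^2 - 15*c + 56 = (c - 8)*(c - 7)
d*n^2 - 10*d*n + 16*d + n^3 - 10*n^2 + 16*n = (d + n)*(n - 8)*(n - 2)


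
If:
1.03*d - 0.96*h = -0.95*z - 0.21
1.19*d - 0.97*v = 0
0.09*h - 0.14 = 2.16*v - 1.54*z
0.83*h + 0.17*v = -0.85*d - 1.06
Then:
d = -0.40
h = -0.76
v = -0.49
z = -0.56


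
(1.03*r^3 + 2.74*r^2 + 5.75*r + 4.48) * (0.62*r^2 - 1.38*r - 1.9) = 0.6386*r^5 + 0.2774*r^4 - 2.1732*r^3 - 10.3634*r^2 - 17.1074*r - 8.512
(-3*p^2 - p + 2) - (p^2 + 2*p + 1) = -4*p^2 - 3*p + 1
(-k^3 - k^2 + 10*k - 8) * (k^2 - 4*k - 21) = -k^5 + 3*k^4 + 35*k^3 - 27*k^2 - 178*k + 168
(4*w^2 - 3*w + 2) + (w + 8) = 4*w^2 - 2*w + 10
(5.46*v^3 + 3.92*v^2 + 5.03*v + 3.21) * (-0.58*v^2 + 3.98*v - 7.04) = -3.1668*v^5 + 19.4572*v^4 - 25.7542*v^3 - 9.4392*v^2 - 22.6354*v - 22.5984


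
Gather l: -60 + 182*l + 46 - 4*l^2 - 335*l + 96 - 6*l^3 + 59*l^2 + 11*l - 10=-6*l^3 + 55*l^2 - 142*l + 72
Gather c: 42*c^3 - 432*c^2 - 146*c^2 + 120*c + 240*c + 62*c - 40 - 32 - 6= 42*c^3 - 578*c^2 + 422*c - 78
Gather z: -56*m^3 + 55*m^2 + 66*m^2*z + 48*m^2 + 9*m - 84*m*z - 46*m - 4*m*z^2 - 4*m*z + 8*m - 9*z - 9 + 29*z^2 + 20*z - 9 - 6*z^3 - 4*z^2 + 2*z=-56*m^3 + 103*m^2 - 29*m - 6*z^3 + z^2*(25 - 4*m) + z*(66*m^2 - 88*m + 13) - 18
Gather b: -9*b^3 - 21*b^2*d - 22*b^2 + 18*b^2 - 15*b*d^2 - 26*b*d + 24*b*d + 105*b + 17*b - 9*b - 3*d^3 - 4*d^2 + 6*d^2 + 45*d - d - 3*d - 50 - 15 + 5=-9*b^3 + b^2*(-21*d - 4) + b*(-15*d^2 - 2*d + 113) - 3*d^3 + 2*d^2 + 41*d - 60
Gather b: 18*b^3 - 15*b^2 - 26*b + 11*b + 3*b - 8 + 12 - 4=18*b^3 - 15*b^2 - 12*b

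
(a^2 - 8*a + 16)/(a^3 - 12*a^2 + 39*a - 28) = (a - 4)/(a^2 - 8*a + 7)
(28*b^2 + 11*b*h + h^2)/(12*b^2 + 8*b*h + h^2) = (28*b^2 + 11*b*h + h^2)/(12*b^2 + 8*b*h + h^2)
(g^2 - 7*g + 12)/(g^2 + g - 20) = (g - 3)/(g + 5)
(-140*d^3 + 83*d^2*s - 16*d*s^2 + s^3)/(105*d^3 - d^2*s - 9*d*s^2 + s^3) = (-4*d + s)/(3*d + s)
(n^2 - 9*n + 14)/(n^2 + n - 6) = (n - 7)/(n + 3)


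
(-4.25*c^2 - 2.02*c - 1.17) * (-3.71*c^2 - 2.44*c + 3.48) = 15.7675*c^4 + 17.8642*c^3 - 5.5205*c^2 - 4.1748*c - 4.0716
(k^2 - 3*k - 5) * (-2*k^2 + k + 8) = -2*k^4 + 7*k^3 + 15*k^2 - 29*k - 40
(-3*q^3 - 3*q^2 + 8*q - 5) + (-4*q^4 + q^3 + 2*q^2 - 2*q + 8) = -4*q^4 - 2*q^3 - q^2 + 6*q + 3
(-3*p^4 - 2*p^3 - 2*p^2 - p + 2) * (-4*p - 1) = 12*p^5 + 11*p^4 + 10*p^3 + 6*p^2 - 7*p - 2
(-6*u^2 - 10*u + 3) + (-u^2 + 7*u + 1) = -7*u^2 - 3*u + 4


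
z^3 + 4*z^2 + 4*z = z*(z + 2)^2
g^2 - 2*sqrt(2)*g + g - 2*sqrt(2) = (g + 1)*(g - 2*sqrt(2))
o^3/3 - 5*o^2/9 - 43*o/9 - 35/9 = (o/3 + 1/3)*(o - 5)*(o + 7/3)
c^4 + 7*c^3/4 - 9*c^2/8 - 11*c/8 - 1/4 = (c - 1)*(c + 1/4)*(c + 1/2)*(c + 2)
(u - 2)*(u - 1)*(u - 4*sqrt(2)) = u^3 - 4*sqrt(2)*u^2 - 3*u^2 + 2*u + 12*sqrt(2)*u - 8*sqrt(2)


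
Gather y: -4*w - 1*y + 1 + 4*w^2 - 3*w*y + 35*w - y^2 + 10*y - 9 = 4*w^2 + 31*w - y^2 + y*(9 - 3*w) - 8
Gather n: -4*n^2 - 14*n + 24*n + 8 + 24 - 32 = -4*n^2 + 10*n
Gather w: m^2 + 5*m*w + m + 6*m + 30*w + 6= m^2 + 7*m + w*(5*m + 30) + 6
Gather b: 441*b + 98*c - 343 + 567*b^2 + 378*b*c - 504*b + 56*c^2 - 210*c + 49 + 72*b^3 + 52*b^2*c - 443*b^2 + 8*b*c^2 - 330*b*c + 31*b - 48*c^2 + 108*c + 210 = 72*b^3 + b^2*(52*c + 124) + b*(8*c^2 + 48*c - 32) + 8*c^2 - 4*c - 84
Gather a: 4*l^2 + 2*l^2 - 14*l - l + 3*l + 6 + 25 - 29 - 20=6*l^2 - 12*l - 18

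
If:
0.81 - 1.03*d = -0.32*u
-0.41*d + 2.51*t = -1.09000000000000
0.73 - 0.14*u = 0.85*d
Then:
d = 0.83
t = -0.30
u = 0.15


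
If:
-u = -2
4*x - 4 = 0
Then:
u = 2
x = 1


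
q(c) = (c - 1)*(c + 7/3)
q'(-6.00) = -10.67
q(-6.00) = 25.67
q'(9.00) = 19.33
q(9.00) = 90.67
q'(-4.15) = -6.97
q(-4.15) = 9.36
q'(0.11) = 1.55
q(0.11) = -2.17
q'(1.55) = 4.43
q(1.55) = 2.14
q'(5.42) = 12.17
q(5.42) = 34.27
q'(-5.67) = -10.01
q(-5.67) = 22.26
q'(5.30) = 11.93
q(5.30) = 32.82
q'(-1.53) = -1.73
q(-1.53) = -2.03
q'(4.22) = 9.77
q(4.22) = 21.10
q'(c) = 2*c + 4/3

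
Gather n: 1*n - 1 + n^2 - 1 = n^2 + n - 2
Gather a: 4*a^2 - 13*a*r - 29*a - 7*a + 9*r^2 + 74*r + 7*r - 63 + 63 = 4*a^2 + a*(-13*r - 36) + 9*r^2 + 81*r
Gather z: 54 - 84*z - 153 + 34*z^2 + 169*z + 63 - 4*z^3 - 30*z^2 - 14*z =-4*z^3 + 4*z^2 + 71*z - 36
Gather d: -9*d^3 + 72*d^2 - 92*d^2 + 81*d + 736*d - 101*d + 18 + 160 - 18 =-9*d^3 - 20*d^2 + 716*d + 160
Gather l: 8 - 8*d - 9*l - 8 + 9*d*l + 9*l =9*d*l - 8*d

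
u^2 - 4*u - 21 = (u - 7)*(u + 3)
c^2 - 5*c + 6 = (c - 3)*(c - 2)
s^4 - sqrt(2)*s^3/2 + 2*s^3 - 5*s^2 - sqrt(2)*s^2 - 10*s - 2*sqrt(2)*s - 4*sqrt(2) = (s - 2*sqrt(2))*(s + sqrt(2))*(sqrt(2)*s/2 + sqrt(2))*(sqrt(2)*s + 1)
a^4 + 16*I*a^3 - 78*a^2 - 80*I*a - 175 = (a - I)*(a + 5*I)^2*(a + 7*I)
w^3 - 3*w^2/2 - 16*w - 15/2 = (w - 5)*(w + 1/2)*(w + 3)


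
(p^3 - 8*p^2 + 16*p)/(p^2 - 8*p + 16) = p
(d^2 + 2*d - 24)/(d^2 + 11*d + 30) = (d - 4)/(d + 5)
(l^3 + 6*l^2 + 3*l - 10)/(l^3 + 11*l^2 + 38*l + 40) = (l - 1)/(l + 4)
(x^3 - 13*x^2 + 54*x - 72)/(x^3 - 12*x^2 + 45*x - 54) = (x - 4)/(x - 3)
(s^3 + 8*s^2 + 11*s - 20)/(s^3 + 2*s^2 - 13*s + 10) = (s + 4)/(s - 2)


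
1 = 1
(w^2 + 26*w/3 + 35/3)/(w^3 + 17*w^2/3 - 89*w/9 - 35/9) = 3*(3*w + 5)/(9*w^2 - 12*w - 5)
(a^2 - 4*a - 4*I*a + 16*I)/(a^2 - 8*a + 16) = (a - 4*I)/(a - 4)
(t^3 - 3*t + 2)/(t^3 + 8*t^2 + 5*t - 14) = (t - 1)/(t + 7)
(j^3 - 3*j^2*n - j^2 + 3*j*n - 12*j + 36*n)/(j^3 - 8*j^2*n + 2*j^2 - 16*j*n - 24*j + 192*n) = (j^2 - 3*j*n + 3*j - 9*n)/(j^2 - 8*j*n + 6*j - 48*n)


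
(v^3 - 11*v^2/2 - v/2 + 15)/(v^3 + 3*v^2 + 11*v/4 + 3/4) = 2*(v^2 - 7*v + 10)/(2*v^2 + 3*v + 1)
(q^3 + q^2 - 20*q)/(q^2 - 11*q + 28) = q*(q + 5)/(q - 7)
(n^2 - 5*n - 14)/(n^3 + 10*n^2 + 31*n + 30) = (n - 7)/(n^2 + 8*n + 15)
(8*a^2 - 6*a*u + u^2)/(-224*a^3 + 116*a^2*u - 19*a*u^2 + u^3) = (-2*a + u)/(56*a^2 - 15*a*u + u^2)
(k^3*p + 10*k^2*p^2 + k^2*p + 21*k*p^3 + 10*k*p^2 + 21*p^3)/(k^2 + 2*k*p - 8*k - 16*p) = p*(k^3 + 10*k^2*p + k^2 + 21*k*p^2 + 10*k*p + 21*p^2)/(k^2 + 2*k*p - 8*k - 16*p)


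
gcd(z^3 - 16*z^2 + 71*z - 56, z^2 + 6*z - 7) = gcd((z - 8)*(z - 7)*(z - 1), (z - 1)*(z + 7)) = z - 1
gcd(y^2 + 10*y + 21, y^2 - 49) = y + 7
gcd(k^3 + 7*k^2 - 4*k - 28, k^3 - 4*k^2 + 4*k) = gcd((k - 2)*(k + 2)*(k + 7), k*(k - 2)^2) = k - 2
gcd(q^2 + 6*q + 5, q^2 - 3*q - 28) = 1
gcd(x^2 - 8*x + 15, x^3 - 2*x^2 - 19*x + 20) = x - 5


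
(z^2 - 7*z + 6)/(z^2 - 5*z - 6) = (z - 1)/(z + 1)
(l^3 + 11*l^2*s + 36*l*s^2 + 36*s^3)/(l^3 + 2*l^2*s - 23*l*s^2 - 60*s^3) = (-l^2 - 8*l*s - 12*s^2)/(-l^2 + l*s + 20*s^2)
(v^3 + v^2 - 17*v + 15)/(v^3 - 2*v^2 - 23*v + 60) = (v - 1)/(v - 4)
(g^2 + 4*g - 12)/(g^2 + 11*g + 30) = (g - 2)/(g + 5)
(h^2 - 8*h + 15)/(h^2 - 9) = (h - 5)/(h + 3)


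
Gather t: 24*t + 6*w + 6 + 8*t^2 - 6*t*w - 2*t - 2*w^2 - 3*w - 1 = 8*t^2 + t*(22 - 6*w) - 2*w^2 + 3*w + 5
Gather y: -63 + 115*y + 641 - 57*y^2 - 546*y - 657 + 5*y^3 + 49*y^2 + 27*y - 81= 5*y^3 - 8*y^2 - 404*y - 160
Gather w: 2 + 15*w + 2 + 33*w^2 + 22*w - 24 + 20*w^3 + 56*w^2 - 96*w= 20*w^3 + 89*w^2 - 59*w - 20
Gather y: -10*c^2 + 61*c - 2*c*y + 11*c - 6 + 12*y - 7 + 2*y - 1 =-10*c^2 + 72*c + y*(14 - 2*c) - 14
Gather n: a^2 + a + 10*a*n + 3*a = a^2 + 10*a*n + 4*a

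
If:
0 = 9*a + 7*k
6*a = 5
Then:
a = 5/6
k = -15/14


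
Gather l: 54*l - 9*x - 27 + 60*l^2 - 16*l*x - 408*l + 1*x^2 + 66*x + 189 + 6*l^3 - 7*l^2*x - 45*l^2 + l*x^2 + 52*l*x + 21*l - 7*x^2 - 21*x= 6*l^3 + l^2*(15 - 7*x) + l*(x^2 + 36*x - 333) - 6*x^2 + 36*x + 162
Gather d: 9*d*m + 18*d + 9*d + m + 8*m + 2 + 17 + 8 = d*(9*m + 27) + 9*m + 27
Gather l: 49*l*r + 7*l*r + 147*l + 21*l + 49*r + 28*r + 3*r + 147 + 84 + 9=l*(56*r + 168) + 80*r + 240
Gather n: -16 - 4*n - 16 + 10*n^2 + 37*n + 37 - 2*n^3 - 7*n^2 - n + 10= -2*n^3 + 3*n^2 + 32*n + 15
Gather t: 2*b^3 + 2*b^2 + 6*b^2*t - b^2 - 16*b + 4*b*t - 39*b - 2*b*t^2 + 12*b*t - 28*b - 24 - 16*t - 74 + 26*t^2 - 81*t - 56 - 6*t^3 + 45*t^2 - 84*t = 2*b^3 + b^2 - 83*b - 6*t^3 + t^2*(71 - 2*b) + t*(6*b^2 + 16*b - 181) - 154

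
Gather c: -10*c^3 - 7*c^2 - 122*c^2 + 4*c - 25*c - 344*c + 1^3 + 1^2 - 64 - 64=-10*c^3 - 129*c^2 - 365*c - 126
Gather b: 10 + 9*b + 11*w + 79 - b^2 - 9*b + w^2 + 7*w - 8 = -b^2 + w^2 + 18*w + 81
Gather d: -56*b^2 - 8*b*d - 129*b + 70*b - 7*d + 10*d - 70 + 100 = -56*b^2 - 59*b + d*(3 - 8*b) + 30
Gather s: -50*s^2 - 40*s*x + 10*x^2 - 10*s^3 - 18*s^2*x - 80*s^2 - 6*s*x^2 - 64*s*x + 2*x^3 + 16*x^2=-10*s^3 + s^2*(-18*x - 130) + s*(-6*x^2 - 104*x) + 2*x^3 + 26*x^2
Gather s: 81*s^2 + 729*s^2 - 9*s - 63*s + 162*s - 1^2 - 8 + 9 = 810*s^2 + 90*s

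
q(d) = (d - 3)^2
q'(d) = 2*d - 6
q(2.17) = 0.69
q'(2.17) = -1.66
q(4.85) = 3.42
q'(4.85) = 3.70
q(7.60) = 21.16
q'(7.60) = 9.20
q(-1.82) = 23.23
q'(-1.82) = -9.64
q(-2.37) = 28.84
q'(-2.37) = -10.74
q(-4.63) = 58.22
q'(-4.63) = -15.26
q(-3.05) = 36.60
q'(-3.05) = -12.10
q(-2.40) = 29.16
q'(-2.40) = -10.80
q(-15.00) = 324.00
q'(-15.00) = -36.00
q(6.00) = 9.00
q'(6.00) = 6.00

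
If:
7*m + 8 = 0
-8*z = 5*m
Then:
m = -8/7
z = 5/7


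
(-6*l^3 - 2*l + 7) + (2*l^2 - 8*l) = -6*l^3 + 2*l^2 - 10*l + 7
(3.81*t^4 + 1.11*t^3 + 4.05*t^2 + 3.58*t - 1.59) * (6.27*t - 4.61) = 23.8887*t^5 - 10.6044*t^4 + 20.2764*t^3 + 3.7761*t^2 - 26.4731*t + 7.3299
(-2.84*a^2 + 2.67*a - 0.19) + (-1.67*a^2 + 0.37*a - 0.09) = -4.51*a^2 + 3.04*a - 0.28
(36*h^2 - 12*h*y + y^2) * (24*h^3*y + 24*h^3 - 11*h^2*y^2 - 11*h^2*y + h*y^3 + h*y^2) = 864*h^5*y + 864*h^5 - 684*h^4*y^2 - 684*h^4*y + 192*h^3*y^3 + 192*h^3*y^2 - 23*h^2*y^4 - 23*h^2*y^3 + h*y^5 + h*y^4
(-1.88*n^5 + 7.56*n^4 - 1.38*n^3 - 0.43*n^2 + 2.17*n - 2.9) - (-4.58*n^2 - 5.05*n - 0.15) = -1.88*n^5 + 7.56*n^4 - 1.38*n^3 + 4.15*n^2 + 7.22*n - 2.75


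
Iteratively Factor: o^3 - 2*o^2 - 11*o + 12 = (o - 4)*(o^2 + 2*o - 3) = (o - 4)*(o + 3)*(o - 1)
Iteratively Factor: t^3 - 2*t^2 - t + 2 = (t - 1)*(t^2 - t - 2) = (t - 1)*(t + 1)*(t - 2)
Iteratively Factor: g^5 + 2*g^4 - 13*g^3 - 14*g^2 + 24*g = (g)*(g^4 + 2*g^3 - 13*g^2 - 14*g + 24) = g*(g + 4)*(g^3 - 2*g^2 - 5*g + 6) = g*(g + 2)*(g + 4)*(g^2 - 4*g + 3) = g*(g - 1)*(g + 2)*(g + 4)*(g - 3)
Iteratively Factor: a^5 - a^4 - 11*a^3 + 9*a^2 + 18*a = (a + 1)*(a^4 - 2*a^3 - 9*a^2 + 18*a) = (a - 3)*(a + 1)*(a^3 + a^2 - 6*a) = (a - 3)*(a + 1)*(a + 3)*(a^2 - 2*a) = (a - 3)*(a - 2)*(a + 1)*(a + 3)*(a)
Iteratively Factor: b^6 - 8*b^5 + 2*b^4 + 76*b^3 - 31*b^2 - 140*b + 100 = (b - 5)*(b^5 - 3*b^4 - 13*b^3 + 11*b^2 + 24*b - 20) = (b - 5)*(b + 2)*(b^4 - 5*b^3 - 3*b^2 + 17*b - 10) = (b - 5)*(b + 2)^2*(b^3 - 7*b^2 + 11*b - 5) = (b - 5)*(b - 1)*(b + 2)^2*(b^2 - 6*b + 5) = (b - 5)^2*(b - 1)*(b + 2)^2*(b - 1)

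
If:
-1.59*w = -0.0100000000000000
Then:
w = 0.01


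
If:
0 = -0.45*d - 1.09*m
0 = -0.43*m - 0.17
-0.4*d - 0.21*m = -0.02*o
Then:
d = 0.96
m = -0.40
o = 15.00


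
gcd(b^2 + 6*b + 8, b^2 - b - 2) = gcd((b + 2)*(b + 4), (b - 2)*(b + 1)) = 1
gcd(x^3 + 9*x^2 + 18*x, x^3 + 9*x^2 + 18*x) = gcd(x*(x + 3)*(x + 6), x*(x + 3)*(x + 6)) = x^3 + 9*x^2 + 18*x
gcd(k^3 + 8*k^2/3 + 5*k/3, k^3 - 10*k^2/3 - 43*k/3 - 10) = k^2 + 8*k/3 + 5/3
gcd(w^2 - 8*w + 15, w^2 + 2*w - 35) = w - 5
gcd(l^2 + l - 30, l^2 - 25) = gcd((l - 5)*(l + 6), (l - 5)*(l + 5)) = l - 5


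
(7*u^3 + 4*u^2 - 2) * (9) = 63*u^3 + 36*u^2 - 18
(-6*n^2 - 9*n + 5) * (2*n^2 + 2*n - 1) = -12*n^4 - 30*n^3 - 2*n^2 + 19*n - 5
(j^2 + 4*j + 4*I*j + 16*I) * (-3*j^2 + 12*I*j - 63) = -3*j^4 - 12*j^3 - 111*j^2 - 444*j - 252*I*j - 1008*I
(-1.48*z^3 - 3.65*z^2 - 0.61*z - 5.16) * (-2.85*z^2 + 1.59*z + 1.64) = 4.218*z^5 + 8.0493*z^4 - 6.4922*z^3 + 7.7501*z^2 - 9.2048*z - 8.4624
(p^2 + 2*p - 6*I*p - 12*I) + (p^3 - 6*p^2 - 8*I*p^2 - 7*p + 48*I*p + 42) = p^3 - 5*p^2 - 8*I*p^2 - 5*p + 42*I*p + 42 - 12*I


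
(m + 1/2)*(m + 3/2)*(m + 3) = m^3 + 5*m^2 + 27*m/4 + 9/4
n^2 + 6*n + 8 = (n + 2)*(n + 4)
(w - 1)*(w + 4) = w^2 + 3*w - 4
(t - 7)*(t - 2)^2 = t^3 - 11*t^2 + 32*t - 28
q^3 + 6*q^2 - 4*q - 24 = (q - 2)*(q + 2)*(q + 6)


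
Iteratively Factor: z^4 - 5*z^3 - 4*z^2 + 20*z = (z - 2)*(z^3 - 3*z^2 - 10*z) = (z - 2)*(z + 2)*(z^2 - 5*z) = z*(z - 2)*(z + 2)*(z - 5)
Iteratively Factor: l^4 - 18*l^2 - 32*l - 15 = (l + 3)*(l^3 - 3*l^2 - 9*l - 5) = (l - 5)*(l + 3)*(l^2 + 2*l + 1) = (l - 5)*(l + 1)*(l + 3)*(l + 1)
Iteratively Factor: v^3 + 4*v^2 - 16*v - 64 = (v + 4)*(v^2 - 16) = (v + 4)^2*(v - 4)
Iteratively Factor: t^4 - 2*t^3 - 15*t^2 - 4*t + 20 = (t - 5)*(t^3 + 3*t^2 - 4) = (t - 5)*(t + 2)*(t^2 + t - 2) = (t - 5)*(t + 2)^2*(t - 1)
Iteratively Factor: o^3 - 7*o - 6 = (o + 1)*(o^2 - o - 6) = (o + 1)*(o + 2)*(o - 3)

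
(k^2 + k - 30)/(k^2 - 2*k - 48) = (k - 5)/(k - 8)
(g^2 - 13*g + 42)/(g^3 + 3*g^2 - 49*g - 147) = (g - 6)/(g^2 + 10*g + 21)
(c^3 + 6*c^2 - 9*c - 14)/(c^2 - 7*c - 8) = (c^2 + 5*c - 14)/(c - 8)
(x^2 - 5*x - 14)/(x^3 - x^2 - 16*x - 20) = (x - 7)/(x^2 - 3*x - 10)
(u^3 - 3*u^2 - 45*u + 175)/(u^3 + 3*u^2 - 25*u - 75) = (u^2 + 2*u - 35)/(u^2 + 8*u + 15)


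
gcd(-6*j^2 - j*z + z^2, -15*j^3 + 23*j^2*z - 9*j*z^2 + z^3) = -3*j + z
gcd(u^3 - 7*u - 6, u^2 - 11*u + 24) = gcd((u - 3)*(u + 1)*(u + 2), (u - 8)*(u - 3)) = u - 3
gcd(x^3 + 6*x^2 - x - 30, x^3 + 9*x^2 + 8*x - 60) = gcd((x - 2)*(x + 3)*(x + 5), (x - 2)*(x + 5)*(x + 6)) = x^2 + 3*x - 10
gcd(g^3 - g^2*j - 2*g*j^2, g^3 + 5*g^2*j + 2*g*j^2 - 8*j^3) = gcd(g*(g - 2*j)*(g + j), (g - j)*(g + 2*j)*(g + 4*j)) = 1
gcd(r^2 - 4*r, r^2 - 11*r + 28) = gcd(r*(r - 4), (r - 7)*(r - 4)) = r - 4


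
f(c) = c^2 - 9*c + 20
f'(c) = 2*c - 9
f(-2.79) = 52.89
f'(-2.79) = -14.58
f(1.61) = 8.10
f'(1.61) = -5.78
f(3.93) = 0.07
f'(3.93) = -1.14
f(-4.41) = 79.14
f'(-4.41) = -17.82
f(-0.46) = 24.35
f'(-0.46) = -9.92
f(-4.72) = 84.76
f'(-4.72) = -18.44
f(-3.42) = 62.48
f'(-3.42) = -15.84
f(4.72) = -0.20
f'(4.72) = 0.44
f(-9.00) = 182.00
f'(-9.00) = -27.00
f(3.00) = 2.00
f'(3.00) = -3.00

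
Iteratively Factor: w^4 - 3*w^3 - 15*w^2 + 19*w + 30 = (w + 1)*(w^3 - 4*w^2 - 11*w + 30) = (w - 5)*(w + 1)*(w^2 + w - 6) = (w - 5)*(w - 2)*(w + 1)*(w + 3)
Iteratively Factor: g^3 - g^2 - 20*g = (g + 4)*(g^2 - 5*g) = g*(g + 4)*(g - 5)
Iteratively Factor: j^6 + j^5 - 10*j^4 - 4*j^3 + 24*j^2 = (j - 2)*(j^5 + 3*j^4 - 4*j^3 - 12*j^2) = (j - 2)^2*(j^4 + 5*j^3 + 6*j^2) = j*(j - 2)^2*(j^3 + 5*j^2 + 6*j) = j^2*(j - 2)^2*(j^2 + 5*j + 6) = j^2*(j - 2)^2*(j + 2)*(j + 3)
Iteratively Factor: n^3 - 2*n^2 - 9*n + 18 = (n + 3)*(n^2 - 5*n + 6) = (n - 3)*(n + 3)*(n - 2)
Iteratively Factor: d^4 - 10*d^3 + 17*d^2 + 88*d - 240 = (d - 4)*(d^3 - 6*d^2 - 7*d + 60) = (d - 4)^2*(d^2 - 2*d - 15) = (d - 5)*(d - 4)^2*(d + 3)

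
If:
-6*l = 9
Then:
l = -3/2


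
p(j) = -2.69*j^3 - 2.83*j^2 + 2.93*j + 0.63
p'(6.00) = -321.55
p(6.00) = -664.71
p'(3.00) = -86.68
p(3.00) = -88.68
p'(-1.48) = -6.37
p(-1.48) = -1.18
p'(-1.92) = -15.95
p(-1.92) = 3.61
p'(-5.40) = -201.83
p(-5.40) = 325.86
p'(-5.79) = -234.84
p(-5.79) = 410.93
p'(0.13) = 2.06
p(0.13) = 0.96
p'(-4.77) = -153.69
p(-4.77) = 214.21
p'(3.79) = -134.44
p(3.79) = -175.36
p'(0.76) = -6.03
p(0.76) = 0.04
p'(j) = -8.07*j^2 - 5.66*j + 2.93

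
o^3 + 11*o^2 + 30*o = o*(o + 5)*(o + 6)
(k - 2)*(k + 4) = k^2 + 2*k - 8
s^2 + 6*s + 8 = (s + 2)*(s + 4)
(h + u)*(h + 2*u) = h^2 + 3*h*u + 2*u^2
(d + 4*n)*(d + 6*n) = d^2 + 10*d*n + 24*n^2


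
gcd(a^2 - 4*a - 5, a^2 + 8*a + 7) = a + 1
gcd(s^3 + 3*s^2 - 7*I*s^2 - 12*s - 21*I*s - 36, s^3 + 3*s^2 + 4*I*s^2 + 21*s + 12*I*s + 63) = s^2 + s*(3 - 3*I) - 9*I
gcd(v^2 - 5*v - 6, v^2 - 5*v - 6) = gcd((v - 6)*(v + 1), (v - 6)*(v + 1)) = v^2 - 5*v - 6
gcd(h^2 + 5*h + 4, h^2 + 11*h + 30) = 1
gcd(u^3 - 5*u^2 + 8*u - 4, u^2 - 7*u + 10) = u - 2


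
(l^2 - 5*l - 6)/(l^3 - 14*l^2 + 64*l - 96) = (l + 1)/(l^2 - 8*l + 16)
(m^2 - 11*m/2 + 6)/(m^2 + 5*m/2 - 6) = (m - 4)/(m + 4)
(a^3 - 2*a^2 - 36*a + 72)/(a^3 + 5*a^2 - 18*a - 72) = (a^2 - 8*a + 12)/(a^2 - a - 12)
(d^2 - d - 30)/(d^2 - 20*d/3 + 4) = 3*(d + 5)/(3*d - 2)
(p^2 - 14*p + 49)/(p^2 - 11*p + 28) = (p - 7)/(p - 4)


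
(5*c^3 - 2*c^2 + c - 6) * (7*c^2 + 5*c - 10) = 35*c^5 + 11*c^4 - 53*c^3 - 17*c^2 - 40*c + 60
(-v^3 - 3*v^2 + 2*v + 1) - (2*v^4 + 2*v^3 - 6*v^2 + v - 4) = -2*v^4 - 3*v^3 + 3*v^2 + v + 5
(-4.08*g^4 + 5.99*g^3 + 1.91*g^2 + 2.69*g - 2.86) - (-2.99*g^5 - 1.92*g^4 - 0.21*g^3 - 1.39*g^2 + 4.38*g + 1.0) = 2.99*g^5 - 2.16*g^4 + 6.2*g^3 + 3.3*g^2 - 1.69*g - 3.86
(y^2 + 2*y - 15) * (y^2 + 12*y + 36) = y^4 + 14*y^3 + 45*y^2 - 108*y - 540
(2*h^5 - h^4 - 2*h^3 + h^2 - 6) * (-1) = -2*h^5 + h^4 + 2*h^3 - h^2 + 6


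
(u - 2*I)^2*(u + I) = u^3 - 3*I*u^2 - 4*I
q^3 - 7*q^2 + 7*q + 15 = (q - 5)*(q - 3)*(q + 1)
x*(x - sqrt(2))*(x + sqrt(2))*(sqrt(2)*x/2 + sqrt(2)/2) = sqrt(2)*x^4/2 + sqrt(2)*x^3/2 - sqrt(2)*x^2 - sqrt(2)*x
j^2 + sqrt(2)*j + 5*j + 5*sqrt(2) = (j + 5)*(j + sqrt(2))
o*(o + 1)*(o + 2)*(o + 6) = o^4 + 9*o^3 + 20*o^2 + 12*o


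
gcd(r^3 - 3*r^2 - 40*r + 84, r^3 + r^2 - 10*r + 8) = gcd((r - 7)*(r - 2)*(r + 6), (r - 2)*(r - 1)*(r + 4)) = r - 2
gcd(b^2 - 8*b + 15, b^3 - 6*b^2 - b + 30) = b^2 - 8*b + 15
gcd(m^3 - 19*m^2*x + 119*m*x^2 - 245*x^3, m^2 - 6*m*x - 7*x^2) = -m + 7*x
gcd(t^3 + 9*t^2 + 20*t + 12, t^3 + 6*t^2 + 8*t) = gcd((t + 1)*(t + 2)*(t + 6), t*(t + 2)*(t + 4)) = t + 2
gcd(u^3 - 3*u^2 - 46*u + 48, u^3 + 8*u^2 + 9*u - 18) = u^2 + 5*u - 6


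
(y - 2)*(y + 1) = y^2 - y - 2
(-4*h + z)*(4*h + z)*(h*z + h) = -16*h^3*z - 16*h^3 + h*z^3 + h*z^2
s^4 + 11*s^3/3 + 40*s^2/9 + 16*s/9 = s*(s + 1)*(s + 4/3)^2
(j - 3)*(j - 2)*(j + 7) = j^3 + 2*j^2 - 29*j + 42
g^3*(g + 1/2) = g^4 + g^3/2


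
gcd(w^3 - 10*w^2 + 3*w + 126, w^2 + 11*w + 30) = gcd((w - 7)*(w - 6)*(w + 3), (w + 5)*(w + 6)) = 1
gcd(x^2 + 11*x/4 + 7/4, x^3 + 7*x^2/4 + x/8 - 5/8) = x + 1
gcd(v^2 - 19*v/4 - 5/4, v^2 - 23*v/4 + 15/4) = v - 5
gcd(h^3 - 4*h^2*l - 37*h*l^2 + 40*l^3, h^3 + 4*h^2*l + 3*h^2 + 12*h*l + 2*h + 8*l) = 1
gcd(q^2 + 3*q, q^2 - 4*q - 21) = q + 3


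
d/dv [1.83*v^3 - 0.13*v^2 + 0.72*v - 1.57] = 5.49*v^2 - 0.26*v + 0.72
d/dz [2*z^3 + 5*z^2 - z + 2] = 6*z^2 + 10*z - 1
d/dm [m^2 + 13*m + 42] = 2*m + 13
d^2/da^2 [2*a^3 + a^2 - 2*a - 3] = 12*a + 2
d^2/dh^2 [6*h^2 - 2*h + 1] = 12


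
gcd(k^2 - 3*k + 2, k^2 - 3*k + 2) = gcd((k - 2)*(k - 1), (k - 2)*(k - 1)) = k^2 - 3*k + 2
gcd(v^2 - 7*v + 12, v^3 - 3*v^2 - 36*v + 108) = v - 3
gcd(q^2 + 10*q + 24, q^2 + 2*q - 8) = q + 4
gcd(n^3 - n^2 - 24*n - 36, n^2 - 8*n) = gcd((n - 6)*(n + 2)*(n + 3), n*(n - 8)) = 1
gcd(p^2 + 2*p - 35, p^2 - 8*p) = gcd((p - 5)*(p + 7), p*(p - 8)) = 1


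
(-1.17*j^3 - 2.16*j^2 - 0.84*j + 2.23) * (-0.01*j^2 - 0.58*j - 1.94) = 0.0117*j^5 + 0.7002*j^4 + 3.531*j^3 + 4.6553*j^2 + 0.3362*j - 4.3262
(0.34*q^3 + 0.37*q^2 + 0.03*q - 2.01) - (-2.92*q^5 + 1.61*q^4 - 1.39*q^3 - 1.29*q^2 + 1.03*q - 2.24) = 2.92*q^5 - 1.61*q^4 + 1.73*q^3 + 1.66*q^2 - 1.0*q + 0.23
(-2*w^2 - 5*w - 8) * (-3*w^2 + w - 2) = 6*w^4 + 13*w^3 + 23*w^2 + 2*w + 16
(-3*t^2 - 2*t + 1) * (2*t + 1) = -6*t^3 - 7*t^2 + 1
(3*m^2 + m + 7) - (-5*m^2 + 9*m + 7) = 8*m^2 - 8*m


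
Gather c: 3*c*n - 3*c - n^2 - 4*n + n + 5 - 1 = c*(3*n - 3) - n^2 - 3*n + 4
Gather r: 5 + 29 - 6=28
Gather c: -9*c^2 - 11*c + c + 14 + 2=-9*c^2 - 10*c + 16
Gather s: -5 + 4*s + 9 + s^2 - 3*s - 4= s^2 + s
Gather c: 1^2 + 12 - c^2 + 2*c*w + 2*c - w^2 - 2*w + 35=-c^2 + c*(2*w + 2) - w^2 - 2*w + 48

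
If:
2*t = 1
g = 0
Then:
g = 0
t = 1/2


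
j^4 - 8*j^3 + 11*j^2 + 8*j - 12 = (j - 6)*(j - 2)*(j - 1)*(j + 1)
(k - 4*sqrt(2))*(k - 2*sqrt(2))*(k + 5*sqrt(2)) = k^3 - sqrt(2)*k^2 - 44*k + 80*sqrt(2)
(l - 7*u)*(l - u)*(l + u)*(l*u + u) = l^4*u - 7*l^3*u^2 + l^3*u - l^2*u^3 - 7*l^2*u^2 + 7*l*u^4 - l*u^3 + 7*u^4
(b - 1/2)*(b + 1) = b^2 + b/2 - 1/2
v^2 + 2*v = v*(v + 2)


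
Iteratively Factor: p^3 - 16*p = (p)*(p^2 - 16) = p*(p - 4)*(p + 4)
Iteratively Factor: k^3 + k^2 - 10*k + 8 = (k - 2)*(k^2 + 3*k - 4) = (k - 2)*(k + 4)*(k - 1)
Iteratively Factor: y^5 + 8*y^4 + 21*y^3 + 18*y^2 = (y + 2)*(y^4 + 6*y^3 + 9*y^2) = y*(y + 2)*(y^3 + 6*y^2 + 9*y) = y^2*(y + 2)*(y^2 + 6*y + 9) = y^2*(y + 2)*(y + 3)*(y + 3)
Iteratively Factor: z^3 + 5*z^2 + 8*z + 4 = (z + 1)*(z^2 + 4*z + 4) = (z + 1)*(z + 2)*(z + 2)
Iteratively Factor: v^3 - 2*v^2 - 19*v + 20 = (v - 1)*(v^2 - v - 20) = (v - 1)*(v + 4)*(v - 5)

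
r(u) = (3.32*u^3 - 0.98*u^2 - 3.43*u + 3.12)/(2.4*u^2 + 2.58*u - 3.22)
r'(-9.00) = 1.34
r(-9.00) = -14.68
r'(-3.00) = -0.22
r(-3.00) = -7.99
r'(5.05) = 1.32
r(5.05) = 5.47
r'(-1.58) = -39.37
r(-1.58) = 5.37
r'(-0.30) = 0.20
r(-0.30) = -1.05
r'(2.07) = 1.11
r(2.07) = 1.71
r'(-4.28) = 1.01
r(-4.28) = -8.77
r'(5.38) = 1.33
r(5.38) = 5.91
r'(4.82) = 1.32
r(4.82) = 5.17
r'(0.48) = -2.41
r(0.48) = -1.13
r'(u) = (-4.8*u - 2.58)*(3.32*u^3 - 0.98*u^2 - 3.43*u + 3.12)/(2.4*u^2 + 2.58*u - 3.22)^2 + (9.96*u^2 - 1.96*u - 3.43)/(2.4*u^2 + 2.58*u - 3.22)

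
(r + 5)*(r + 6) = r^2 + 11*r + 30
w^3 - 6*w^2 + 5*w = w*(w - 5)*(w - 1)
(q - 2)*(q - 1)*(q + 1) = q^3 - 2*q^2 - q + 2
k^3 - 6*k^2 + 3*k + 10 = (k - 5)*(k - 2)*(k + 1)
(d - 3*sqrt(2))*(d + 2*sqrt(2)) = d^2 - sqrt(2)*d - 12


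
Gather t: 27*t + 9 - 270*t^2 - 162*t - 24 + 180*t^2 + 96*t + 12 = -90*t^2 - 39*t - 3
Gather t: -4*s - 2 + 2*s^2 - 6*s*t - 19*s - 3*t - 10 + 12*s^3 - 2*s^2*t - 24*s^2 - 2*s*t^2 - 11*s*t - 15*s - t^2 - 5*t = 12*s^3 - 22*s^2 - 38*s + t^2*(-2*s - 1) + t*(-2*s^2 - 17*s - 8) - 12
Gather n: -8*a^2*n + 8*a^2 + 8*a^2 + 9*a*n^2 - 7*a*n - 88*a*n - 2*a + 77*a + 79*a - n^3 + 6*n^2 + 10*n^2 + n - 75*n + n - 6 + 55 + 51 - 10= 16*a^2 + 154*a - n^3 + n^2*(9*a + 16) + n*(-8*a^2 - 95*a - 73) + 90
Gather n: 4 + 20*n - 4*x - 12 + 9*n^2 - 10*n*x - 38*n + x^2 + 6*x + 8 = 9*n^2 + n*(-10*x - 18) + x^2 + 2*x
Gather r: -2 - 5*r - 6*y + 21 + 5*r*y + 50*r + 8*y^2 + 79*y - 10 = r*(5*y + 45) + 8*y^2 + 73*y + 9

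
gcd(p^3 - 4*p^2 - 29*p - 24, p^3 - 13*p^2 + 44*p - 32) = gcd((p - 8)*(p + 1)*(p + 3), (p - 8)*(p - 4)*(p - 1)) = p - 8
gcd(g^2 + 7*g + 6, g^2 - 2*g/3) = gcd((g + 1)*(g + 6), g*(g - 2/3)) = 1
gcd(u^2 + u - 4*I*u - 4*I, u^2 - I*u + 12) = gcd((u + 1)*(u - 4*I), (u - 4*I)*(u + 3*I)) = u - 4*I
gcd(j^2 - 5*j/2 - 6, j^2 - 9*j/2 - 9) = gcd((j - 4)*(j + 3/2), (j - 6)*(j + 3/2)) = j + 3/2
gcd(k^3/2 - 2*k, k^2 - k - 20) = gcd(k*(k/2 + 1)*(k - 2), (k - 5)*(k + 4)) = 1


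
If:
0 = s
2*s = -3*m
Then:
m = 0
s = 0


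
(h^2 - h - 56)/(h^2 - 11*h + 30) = (h^2 - h - 56)/(h^2 - 11*h + 30)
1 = 1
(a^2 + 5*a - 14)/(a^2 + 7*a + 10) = (a^2 + 5*a - 14)/(a^2 + 7*a + 10)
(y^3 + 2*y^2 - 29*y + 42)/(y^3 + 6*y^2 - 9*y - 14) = (y - 3)/(y + 1)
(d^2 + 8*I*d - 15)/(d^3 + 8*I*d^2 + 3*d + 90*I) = (d + 3*I)/(d^2 + 3*I*d + 18)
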